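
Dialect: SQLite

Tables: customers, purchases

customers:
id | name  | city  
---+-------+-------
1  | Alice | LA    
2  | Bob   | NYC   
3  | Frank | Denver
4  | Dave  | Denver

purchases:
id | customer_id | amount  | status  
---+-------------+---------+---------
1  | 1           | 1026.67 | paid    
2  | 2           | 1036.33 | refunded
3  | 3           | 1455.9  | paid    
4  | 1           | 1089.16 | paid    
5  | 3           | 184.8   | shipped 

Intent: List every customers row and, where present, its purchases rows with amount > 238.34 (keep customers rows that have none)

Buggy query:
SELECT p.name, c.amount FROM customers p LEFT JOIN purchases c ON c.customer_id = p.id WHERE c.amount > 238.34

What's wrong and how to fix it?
Bug: A WHERE condition on the right-hand table after LEFT JOIN drops unmatched parents

Fix: Put 'c.amount > 238.34' in the JOIN's ON clause instead of WHERE

Corrected query:
SELECT p.name, c.amount FROM customers p LEFT JOIN purchases c ON c.customer_id = p.id AND c.amount > 238.34

Result:
name  | amount 
------+--------
Alice | 1026.67
Alice | 1089.16
Bob   | 1036.33
Frank | 1455.9 
Dave  | NULL   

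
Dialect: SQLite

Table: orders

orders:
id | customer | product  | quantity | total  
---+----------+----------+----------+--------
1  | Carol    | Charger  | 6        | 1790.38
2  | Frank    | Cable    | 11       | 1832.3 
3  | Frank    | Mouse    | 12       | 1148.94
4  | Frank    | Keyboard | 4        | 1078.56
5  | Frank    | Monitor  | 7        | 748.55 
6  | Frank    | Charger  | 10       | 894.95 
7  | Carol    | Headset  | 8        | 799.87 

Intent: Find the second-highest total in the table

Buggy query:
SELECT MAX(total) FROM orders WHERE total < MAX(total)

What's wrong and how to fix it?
Bug: MAX(total) on the right of the comparison is an aggregate-in-WHERE error

Fix: Compute the overall MAX in a subquery, then take MAX of rows below it

Corrected query:
SELECT MAX(total) FROM orders WHERE total < (SELECT MAX(total) FROM orders)

Result:
MAX(total)
----------
1790.38   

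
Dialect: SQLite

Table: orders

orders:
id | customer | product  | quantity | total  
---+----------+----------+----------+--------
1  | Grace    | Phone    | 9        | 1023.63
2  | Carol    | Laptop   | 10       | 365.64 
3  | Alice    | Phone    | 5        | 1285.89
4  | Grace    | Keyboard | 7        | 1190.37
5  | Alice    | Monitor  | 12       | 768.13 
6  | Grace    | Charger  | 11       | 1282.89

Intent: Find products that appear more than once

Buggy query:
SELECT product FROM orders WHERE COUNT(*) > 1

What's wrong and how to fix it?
Bug: WHERE can't reference COUNT(*); aggregates are computed after WHERE

Fix: GROUP BY product, then filter groups with HAVING COUNT(*) > 1

Corrected query:
SELECT product FROM orders GROUP BY product HAVING COUNT(*) > 1

Result:
product
-------
Phone  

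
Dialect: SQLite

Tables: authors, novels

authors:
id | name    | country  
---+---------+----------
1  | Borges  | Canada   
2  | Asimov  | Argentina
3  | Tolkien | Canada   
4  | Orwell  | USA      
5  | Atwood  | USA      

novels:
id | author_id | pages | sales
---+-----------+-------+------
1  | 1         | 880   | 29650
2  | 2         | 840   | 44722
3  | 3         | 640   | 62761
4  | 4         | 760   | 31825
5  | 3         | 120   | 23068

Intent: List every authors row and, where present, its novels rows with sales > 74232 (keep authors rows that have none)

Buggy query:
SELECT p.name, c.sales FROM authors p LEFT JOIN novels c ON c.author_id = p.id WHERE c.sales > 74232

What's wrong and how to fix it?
Bug: Filtering c.sales in WHERE discards the NULL rows produced by LEFT JOIN, turning it into an inner join

Fix: Move the right-table condition into the ON clause so unmatched parents are kept

Corrected query:
SELECT p.name, c.sales FROM authors p LEFT JOIN novels c ON c.author_id = p.id AND c.sales > 74232

Result:
name    | sales
--------+------
Borges  | NULL 
Asimov  | NULL 
Tolkien | NULL 
Orwell  | NULL 
Atwood  | NULL 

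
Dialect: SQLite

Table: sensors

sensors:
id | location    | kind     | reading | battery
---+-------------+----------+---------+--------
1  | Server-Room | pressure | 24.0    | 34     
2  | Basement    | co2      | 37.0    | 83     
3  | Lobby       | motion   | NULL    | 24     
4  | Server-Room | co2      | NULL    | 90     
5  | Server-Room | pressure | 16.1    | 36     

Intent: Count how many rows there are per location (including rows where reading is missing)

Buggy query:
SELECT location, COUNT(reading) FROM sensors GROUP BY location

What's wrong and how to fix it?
Bug: COUNT(reading) skips NULLs, so groups with missing reading are undercounted

Fix: Use COUNT(*) to count all rows regardless of NULL

Corrected query:
SELECT location, COUNT(*) FROM sensors GROUP BY location

Result:
location    | COUNT(*)
------------+---------
Basement    | 1       
Lobby       | 1       
Server-Room | 3       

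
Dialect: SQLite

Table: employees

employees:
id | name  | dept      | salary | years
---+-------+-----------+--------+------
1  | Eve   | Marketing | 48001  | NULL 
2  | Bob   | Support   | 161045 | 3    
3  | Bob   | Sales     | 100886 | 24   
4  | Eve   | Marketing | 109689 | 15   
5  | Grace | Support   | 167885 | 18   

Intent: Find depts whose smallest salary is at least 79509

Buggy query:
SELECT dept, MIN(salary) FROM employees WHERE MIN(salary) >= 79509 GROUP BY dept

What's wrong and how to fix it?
Bug: Aggregates like MIN are computed per group after WHERE runs

Fix: Replace WHERE with HAVING after the GROUP BY

Corrected query:
SELECT dept, MIN(salary) FROM employees GROUP BY dept HAVING MIN(salary) >= 79509

Result:
dept    | MIN(salary)
--------+------------
Sales   | 100886     
Support | 161045     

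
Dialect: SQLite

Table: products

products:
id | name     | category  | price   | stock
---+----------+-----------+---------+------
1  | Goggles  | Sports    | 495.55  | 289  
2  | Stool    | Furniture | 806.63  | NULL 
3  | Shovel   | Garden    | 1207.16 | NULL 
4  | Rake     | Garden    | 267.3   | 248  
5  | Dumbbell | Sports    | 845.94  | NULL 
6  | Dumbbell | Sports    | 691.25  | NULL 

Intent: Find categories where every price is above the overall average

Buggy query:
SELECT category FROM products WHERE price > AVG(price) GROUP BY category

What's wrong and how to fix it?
Bug: AVG() is an aggregate; it can't sit directly in WHERE

Fix: Use a subquery for AVG and a HAVING MIN(...) filter so the condition holds for every row in the group

Corrected query:
SELECT category FROM products GROUP BY category HAVING MIN(price) > (SELECT AVG(price) FROM products)

Result:
category 
---------
Furniture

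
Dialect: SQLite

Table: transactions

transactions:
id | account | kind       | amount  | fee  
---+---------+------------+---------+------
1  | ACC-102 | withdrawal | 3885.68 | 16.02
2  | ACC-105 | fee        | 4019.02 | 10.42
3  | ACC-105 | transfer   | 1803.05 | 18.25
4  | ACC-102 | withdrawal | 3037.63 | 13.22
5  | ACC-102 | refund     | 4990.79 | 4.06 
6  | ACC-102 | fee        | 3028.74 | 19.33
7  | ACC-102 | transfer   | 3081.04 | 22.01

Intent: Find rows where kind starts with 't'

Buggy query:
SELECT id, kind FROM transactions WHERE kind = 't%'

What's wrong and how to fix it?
Bug: Wildcards only work with LIKE; '=' treats '%' as a literal character

Fix: Use LIKE for wildcard pattern matching

Corrected query:
SELECT id, kind FROM transactions WHERE kind LIKE 't%'

Result:
id | kind    
---+---------
3  | transfer
7  | transfer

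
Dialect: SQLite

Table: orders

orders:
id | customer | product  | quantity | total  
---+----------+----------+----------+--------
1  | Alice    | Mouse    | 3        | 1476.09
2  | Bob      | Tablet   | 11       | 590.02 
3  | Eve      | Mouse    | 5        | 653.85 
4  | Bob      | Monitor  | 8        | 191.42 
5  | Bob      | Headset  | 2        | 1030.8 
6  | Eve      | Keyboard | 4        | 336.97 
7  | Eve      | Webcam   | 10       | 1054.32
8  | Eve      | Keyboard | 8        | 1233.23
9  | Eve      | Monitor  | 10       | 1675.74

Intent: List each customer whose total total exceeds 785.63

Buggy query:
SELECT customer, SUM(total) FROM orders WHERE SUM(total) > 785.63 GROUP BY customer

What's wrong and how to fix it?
Bug: SUM(total) is an aggregate, but WHERE filters rows before aggregation

Fix: Move the aggregate condition to a HAVING clause

Corrected query:
SELECT customer, SUM(total) FROM orders GROUP BY customer HAVING SUM(total) > 785.63

Result:
customer | SUM(total)
---------+-----------
Alice    | 1476.09   
Bob      | 1812.24   
Eve      | 4954.11   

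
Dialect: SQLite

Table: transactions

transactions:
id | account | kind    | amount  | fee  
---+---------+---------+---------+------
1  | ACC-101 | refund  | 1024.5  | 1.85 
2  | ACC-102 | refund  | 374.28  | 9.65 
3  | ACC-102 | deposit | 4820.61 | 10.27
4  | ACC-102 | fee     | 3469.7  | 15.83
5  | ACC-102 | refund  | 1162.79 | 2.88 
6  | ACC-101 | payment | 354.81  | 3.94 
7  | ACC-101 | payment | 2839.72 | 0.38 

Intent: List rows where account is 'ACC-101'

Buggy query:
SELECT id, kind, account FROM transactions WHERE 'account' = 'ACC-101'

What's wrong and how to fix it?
Bug: Single quotes denote string literals in SQL; the column name is being compared as a constant string

Fix: Remove the quotes around the column name (or use double quotes for an identifier)

Corrected query:
SELECT id, kind, account FROM transactions WHERE account = 'ACC-101'

Result:
id | kind    | account
---+---------+--------
1  | refund  | ACC-101
6  | payment | ACC-101
7  | payment | ACC-101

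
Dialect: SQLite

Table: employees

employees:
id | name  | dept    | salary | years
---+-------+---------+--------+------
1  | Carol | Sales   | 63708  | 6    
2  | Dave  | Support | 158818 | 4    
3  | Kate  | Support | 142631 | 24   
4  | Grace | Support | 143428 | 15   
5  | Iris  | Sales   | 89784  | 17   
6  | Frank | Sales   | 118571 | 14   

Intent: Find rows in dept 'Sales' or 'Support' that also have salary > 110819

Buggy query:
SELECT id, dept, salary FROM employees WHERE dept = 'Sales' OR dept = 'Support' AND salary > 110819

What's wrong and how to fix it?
Bug: Without parentheses, AND is evaluated before OR, so the salary filter only applies to the 'Support' branch

Fix: Add parentheses around the OR so the AND applies to both alternatives

Corrected query:
SELECT id, dept, salary FROM employees WHERE (dept = 'Sales' OR dept = 'Support') AND salary > 110819

Result:
id | dept    | salary
---+---------+-------
2  | Support | 158818
3  | Support | 142631
4  | Support | 143428
6  | Sales   | 118571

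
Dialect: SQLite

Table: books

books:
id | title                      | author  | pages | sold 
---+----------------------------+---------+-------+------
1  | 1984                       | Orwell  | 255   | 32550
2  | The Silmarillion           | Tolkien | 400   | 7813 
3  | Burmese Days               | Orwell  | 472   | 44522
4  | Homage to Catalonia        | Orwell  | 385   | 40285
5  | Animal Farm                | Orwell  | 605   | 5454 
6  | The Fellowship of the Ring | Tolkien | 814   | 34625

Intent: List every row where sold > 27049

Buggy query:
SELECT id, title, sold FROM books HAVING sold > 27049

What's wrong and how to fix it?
Bug: This is a non-aggregate query (no GROUP BY, no aggregates), so in SQLite the HAVING clause is invalid here; a row-level condition belongs in WHERE

Fix: Replace HAVING with WHERE since the condition applies to individual rows

Corrected query:
SELECT id, title, sold FROM books WHERE sold > 27049

Result:
id | title                      | sold 
---+----------------------------+------
1  | 1984                       | 32550
3  | Burmese Days               | 44522
4  | Homage to Catalonia        | 40285
6  | The Fellowship of the Ring | 34625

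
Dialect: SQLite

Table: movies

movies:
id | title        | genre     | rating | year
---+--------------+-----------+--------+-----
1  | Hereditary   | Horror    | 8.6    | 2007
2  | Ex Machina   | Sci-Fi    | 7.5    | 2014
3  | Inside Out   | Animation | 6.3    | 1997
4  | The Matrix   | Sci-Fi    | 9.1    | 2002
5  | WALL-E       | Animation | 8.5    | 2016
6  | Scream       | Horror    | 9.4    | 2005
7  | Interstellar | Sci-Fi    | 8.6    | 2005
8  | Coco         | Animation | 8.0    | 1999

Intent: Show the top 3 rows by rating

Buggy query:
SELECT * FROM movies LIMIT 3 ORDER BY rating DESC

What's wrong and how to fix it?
Bug: LIMIT must come after ORDER BY

Fix: Sort with ORDER BY, then apply LIMIT

Corrected query:
SELECT * FROM movies ORDER BY rating DESC LIMIT 3

Result:
id | title      | genre  | rating | year
---+------------+--------+--------+-----
6  | Scream     | Horror | 9.4    | 2005
4  | The Matrix | Sci-Fi | 9.1    | 2002
1  | Hereditary | Horror | 8.6    | 2007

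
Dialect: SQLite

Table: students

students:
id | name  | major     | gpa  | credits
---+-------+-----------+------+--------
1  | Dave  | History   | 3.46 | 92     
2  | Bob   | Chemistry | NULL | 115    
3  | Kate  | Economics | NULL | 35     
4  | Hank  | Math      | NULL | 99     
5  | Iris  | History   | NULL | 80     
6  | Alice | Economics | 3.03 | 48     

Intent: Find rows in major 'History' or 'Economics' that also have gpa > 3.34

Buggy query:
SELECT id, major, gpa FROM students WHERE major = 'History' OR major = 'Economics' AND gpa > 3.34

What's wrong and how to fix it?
Bug: Without parentheses, AND is evaluated before OR, so the gpa filter only applies to the 'Economics' branch

Fix: Add parentheses around the OR so the AND applies to both alternatives

Corrected query:
SELECT id, major, gpa FROM students WHERE (major = 'History' OR major = 'Economics') AND gpa > 3.34

Result:
id | major   | gpa 
---+---------+-----
1  | History | 3.46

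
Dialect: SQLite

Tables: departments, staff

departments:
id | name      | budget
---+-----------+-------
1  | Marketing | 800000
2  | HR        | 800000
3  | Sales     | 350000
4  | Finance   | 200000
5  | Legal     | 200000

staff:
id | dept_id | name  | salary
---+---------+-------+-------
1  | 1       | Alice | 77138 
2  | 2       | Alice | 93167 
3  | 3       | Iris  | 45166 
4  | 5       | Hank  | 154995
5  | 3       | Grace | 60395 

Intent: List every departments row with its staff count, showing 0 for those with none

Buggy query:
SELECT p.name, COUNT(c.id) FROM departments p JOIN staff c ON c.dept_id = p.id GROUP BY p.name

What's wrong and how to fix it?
Bug: An inner join excludes parents with zero children

Fix: Use LEFT JOIN so parents without children still appear (COUNT(c.id) gives 0)

Corrected query:
SELECT p.name, COUNT(c.id) FROM departments p LEFT JOIN staff c ON c.dept_id = p.id GROUP BY p.name

Result:
name      | COUNT(c.id)
----------+------------
Finance   | 0          
HR        | 1          
Legal     | 1          
Marketing | 1          
Sales     | 2          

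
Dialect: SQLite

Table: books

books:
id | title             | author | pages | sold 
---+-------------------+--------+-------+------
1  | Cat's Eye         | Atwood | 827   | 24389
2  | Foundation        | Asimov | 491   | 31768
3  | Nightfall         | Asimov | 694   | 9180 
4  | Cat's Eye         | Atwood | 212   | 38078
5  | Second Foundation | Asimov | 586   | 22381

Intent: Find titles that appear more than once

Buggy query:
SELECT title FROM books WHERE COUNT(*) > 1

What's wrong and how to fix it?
Bug: WHERE can't reference COUNT(*); aggregates are computed after WHERE

Fix: GROUP BY title, then filter groups with HAVING COUNT(*) > 1

Corrected query:
SELECT title FROM books GROUP BY title HAVING COUNT(*) > 1

Result:
title    
---------
Cat's Eye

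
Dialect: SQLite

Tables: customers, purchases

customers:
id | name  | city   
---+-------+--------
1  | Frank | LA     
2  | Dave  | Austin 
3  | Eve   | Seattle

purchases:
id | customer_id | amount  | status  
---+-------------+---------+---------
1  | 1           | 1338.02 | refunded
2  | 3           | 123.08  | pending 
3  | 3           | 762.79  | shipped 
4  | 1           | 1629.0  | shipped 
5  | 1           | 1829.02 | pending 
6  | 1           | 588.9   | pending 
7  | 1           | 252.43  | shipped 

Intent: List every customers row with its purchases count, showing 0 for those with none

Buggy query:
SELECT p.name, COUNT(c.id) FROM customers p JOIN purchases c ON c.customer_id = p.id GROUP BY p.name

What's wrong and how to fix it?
Bug: INNER JOIN drops customers rows that have no matching purchases rows

Fix: Switch to LEFT JOIN to retain unmatched parent rows

Corrected query:
SELECT p.name, COUNT(c.id) FROM customers p LEFT JOIN purchases c ON c.customer_id = p.id GROUP BY p.name

Result:
name  | COUNT(c.id)
------+------------
Dave  | 0          
Eve   | 2          
Frank | 5          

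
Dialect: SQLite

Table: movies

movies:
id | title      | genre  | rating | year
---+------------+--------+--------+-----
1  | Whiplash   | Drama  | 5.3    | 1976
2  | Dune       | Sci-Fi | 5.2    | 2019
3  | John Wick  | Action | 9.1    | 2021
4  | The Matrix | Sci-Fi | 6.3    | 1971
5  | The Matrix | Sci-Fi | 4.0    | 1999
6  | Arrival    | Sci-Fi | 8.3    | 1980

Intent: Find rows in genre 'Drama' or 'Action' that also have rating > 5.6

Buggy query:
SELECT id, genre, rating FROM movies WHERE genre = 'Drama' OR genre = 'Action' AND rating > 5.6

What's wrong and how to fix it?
Bug: AND binds tighter than OR, so this parses as genre = 'Drama' OR (genre = 'Action' AND rating > 5.6)

Fix: Add parentheses around the OR so the AND applies to both alternatives

Corrected query:
SELECT id, genre, rating FROM movies WHERE (genre = 'Drama' OR genre = 'Action') AND rating > 5.6

Result:
id | genre  | rating
---+--------+-------
3  | Action | 9.1   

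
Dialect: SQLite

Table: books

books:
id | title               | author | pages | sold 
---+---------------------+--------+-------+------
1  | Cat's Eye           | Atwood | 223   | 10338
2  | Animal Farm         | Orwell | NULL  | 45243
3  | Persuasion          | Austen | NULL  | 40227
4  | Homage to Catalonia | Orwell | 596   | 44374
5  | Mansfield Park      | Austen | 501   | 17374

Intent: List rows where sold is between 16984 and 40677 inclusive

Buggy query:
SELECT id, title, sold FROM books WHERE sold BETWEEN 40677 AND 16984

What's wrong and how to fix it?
Bug: The bounds are reversed; BETWEEN a AND b requires a <= b to match anything

Fix: Swap the bounds so the smaller value comes first

Corrected query:
SELECT id, title, sold FROM books WHERE sold BETWEEN 16984 AND 40677

Result:
id | title          | sold 
---+----------------+------
3  | Persuasion     | 40227
5  | Mansfield Park | 17374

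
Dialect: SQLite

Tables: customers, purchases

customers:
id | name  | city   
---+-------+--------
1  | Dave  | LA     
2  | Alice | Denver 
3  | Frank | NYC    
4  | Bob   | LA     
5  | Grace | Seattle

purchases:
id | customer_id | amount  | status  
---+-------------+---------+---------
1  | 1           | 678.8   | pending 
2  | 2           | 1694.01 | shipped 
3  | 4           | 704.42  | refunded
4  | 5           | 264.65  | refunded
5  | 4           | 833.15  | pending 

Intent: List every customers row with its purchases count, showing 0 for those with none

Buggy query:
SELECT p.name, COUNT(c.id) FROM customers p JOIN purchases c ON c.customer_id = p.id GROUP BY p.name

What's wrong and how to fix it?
Bug: An inner join excludes parents with zero children

Fix: Switch to LEFT JOIN to retain unmatched parent rows

Corrected query:
SELECT p.name, COUNT(c.id) FROM customers p LEFT JOIN purchases c ON c.customer_id = p.id GROUP BY p.name

Result:
name  | COUNT(c.id)
------+------------
Alice | 1          
Bob   | 2          
Dave  | 1          
Frank | 0          
Grace | 1          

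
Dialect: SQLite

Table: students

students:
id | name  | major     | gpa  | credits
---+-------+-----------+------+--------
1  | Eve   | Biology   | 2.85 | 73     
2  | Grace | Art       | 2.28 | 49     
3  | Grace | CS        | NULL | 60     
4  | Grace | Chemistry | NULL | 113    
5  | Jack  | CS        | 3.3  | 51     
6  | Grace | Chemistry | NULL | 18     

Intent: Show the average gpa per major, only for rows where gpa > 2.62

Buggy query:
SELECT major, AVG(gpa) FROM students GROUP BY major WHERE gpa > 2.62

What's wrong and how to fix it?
Bug: Row-level WHERE must come before GROUP BY in the clause order

Fix: Place WHERE between FROM and GROUP BY

Corrected query:
SELECT major, AVG(gpa) FROM students WHERE gpa > 2.62 GROUP BY major

Result:
major   | AVG(gpa)
--------+---------
Biology | 2.85    
CS      | 3.3     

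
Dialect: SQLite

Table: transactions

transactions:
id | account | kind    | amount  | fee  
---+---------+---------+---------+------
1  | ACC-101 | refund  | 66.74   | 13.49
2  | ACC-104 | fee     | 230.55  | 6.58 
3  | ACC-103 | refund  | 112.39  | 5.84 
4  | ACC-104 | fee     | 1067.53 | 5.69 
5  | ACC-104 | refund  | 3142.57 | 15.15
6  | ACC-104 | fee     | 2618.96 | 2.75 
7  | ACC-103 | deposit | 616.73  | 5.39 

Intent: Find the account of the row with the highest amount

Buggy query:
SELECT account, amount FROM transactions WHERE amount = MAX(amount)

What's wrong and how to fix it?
Bug: MAX(amount) is an aggregate and cannot be used directly in WHERE

Fix: Wrap MAX in a scalar subquery so WHERE compares against a single value

Corrected query:
SELECT account, amount FROM transactions WHERE amount = (SELECT MAX(amount) FROM transactions)

Result:
account | amount 
--------+--------
ACC-104 | 3142.57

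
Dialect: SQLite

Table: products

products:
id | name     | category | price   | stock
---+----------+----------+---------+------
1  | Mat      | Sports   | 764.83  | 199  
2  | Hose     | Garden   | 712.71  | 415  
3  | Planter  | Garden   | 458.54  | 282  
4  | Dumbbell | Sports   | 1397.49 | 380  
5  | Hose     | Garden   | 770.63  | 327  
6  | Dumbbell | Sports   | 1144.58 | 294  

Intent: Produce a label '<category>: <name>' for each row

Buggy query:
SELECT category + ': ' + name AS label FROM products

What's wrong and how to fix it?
Bug: '+' is numeric addition; on text columns SQLite converts them to 0 instead of concatenating

Fix: Use the || operator for string concatenation

Corrected query:
SELECT category || ': ' || name AS label FROM products

Result:
label           
----------------
Sports: Mat     
Garden: Hose    
Garden: Planter 
Sports: Dumbbell
Garden: Hose    
Sports: Dumbbell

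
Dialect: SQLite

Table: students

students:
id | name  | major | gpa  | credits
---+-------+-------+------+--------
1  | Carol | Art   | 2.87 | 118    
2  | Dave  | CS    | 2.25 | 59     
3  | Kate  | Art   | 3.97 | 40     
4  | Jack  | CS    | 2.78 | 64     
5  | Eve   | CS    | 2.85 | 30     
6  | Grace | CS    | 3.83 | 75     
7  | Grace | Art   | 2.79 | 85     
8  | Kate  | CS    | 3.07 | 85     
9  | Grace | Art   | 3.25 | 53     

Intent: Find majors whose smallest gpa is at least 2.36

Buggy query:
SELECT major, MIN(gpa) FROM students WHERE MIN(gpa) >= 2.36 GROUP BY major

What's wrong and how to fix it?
Bug: Aggregates like MIN are computed per group after WHERE runs

Fix: Use HAVING for the per-group MIN condition

Corrected query:
SELECT major, MIN(gpa) FROM students GROUP BY major HAVING MIN(gpa) >= 2.36

Result:
major | MIN(gpa)
------+---------
Art   | 2.79    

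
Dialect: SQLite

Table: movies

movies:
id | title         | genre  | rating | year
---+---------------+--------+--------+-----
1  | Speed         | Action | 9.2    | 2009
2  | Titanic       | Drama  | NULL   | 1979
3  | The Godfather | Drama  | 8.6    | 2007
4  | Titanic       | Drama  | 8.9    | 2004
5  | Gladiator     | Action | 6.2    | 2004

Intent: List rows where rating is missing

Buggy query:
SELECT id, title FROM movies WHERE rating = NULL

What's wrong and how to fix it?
Bug: '= NULL' is always unknown in SQL three-valued logic, so no rows match

Fix: Use IS NULL to test for NULL

Corrected query:
SELECT id, title FROM movies WHERE rating IS NULL

Result:
id | title  
---+--------
2  | Titanic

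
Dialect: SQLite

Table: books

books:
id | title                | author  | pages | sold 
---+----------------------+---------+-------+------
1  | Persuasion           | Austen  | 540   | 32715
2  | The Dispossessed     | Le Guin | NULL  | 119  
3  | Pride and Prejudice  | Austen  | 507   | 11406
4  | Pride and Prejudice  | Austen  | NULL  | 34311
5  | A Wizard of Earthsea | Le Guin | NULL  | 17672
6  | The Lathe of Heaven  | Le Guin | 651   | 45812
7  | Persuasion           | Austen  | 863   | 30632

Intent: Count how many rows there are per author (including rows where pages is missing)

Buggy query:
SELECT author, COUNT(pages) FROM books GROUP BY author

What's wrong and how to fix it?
Bug: COUNT(column) counts non-NULL values only; rows with NULL pages aren't counted

Fix: Replace COUNT(pages) with COUNT(*)

Corrected query:
SELECT author, COUNT(*) FROM books GROUP BY author

Result:
author  | COUNT(*)
--------+---------
Austen  | 4       
Le Guin | 3       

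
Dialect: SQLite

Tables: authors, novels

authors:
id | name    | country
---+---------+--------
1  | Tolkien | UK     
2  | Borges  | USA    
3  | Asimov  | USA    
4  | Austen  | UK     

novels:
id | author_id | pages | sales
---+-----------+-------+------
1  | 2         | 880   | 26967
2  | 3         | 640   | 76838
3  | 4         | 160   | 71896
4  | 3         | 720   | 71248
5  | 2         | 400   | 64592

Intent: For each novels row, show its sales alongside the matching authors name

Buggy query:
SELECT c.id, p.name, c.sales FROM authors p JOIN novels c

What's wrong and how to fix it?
Bug: Missing join condition: each novels row is matched to all authors rows instead of just its own

Fix: Add ON c.author_id = p.id to the JOIN

Corrected query:
SELECT c.id, p.name, c.sales FROM authors p JOIN novels c ON c.author_id = p.id

Result:
id | name   | sales
---+--------+------
1  | Borges | 26967
2  | Asimov | 76838
3  | Austen | 71896
4  | Asimov | 71248
5  | Borges | 64592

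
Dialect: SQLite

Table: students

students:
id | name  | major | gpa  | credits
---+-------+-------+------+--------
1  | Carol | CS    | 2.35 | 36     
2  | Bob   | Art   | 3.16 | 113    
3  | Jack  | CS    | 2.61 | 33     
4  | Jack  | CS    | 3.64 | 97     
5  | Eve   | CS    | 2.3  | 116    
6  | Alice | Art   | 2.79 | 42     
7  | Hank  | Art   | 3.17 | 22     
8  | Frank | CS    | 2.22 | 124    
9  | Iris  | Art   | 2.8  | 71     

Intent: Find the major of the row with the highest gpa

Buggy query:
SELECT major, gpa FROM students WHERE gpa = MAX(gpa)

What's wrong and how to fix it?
Bug: MAX(gpa) is an aggregate and cannot be used directly in WHERE

Fix: Use a subquery: WHERE gpa = (SELECT MAX(gpa) FROM students)

Corrected query:
SELECT major, gpa FROM students WHERE gpa = (SELECT MAX(gpa) FROM students)

Result:
major | gpa 
------+-----
CS    | 3.64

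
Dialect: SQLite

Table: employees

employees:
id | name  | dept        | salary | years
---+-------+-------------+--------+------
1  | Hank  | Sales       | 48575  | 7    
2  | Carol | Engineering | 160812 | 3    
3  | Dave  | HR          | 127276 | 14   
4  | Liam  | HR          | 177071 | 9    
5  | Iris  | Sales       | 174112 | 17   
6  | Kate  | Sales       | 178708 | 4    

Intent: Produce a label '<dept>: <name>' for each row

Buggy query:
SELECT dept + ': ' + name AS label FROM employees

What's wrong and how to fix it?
Bug: '+' is numeric addition; on text columns SQLite converts them to 0 instead of concatenating

Fix: Use the || operator for string concatenation

Corrected query:
SELECT dept || ': ' || name AS label FROM employees

Result:
label             
------------------
Sales: Hank       
Engineering: Carol
HR: Dave          
HR: Liam          
Sales: Iris       
Sales: Kate       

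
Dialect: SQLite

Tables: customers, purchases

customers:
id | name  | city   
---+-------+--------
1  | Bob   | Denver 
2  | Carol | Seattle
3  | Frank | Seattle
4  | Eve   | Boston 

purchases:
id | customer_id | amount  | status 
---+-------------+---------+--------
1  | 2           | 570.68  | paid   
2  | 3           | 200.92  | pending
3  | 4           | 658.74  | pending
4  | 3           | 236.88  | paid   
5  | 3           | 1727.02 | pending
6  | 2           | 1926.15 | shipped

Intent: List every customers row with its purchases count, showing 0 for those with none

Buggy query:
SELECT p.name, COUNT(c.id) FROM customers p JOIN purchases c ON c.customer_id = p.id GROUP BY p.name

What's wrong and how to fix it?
Bug: An inner join excludes parents with zero children

Fix: Switch to LEFT JOIN to retain unmatched parent rows

Corrected query:
SELECT p.name, COUNT(c.id) FROM customers p LEFT JOIN purchases c ON c.customer_id = p.id GROUP BY p.name

Result:
name  | COUNT(c.id)
------+------------
Bob   | 0          
Carol | 2          
Eve   | 1          
Frank | 3          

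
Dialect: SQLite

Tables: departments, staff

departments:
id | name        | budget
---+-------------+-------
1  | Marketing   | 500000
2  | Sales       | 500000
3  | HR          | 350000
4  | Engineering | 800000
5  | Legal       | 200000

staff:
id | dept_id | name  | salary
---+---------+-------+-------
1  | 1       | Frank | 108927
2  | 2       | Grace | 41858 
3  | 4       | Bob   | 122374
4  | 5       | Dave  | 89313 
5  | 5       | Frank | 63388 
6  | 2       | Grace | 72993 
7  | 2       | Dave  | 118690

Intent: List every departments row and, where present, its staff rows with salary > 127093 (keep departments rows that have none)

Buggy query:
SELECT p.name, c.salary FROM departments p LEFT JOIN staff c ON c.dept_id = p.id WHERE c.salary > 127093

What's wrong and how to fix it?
Bug: Filtering c.salary in WHERE discards the NULL rows produced by LEFT JOIN, turning it into an inner join

Fix: Move the right-table condition into the ON clause so unmatched parents are kept

Corrected query:
SELECT p.name, c.salary FROM departments p LEFT JOIN staff c ON c.dept_id = p.id AND c.salary > 127093

Result:
name        | salary
------------+-------
Marketing   | NULL  
Sales       | NULL  
HR          | NULL  
Engineering | NULL  
Legal       | NULL  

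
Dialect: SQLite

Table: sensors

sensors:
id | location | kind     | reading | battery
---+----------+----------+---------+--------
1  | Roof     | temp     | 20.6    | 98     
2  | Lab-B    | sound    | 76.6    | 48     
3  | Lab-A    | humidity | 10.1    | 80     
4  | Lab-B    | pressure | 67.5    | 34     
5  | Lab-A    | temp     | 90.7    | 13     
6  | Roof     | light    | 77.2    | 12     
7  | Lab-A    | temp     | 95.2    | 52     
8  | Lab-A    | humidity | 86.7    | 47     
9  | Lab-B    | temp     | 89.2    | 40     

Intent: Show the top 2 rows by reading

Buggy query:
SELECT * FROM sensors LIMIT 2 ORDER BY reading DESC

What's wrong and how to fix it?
Bug: LIMIT must come after ORDER BY

Fix: Sort with ORDER BY, then apply LIMIT

Corrected query:
SELECT * FROM sensors ORDER BY reading DESC LIMIT 2

Result:
id | location | kind | reading | battery
---+----------+------+---------+--------
7  | Lab-A    | temp | 95.2    | 52     
5  | Lab-A    | temp | 90.7    | 13     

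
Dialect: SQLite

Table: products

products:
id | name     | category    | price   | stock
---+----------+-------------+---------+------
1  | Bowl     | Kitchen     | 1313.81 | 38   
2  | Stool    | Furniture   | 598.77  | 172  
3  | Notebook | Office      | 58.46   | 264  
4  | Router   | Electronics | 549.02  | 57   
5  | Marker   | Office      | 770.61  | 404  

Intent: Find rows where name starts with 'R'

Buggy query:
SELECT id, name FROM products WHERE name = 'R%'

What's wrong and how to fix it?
Bug: Wildcards only work with LIKE; '=' treats '%' as a literal character

Fix: Use LIKE for wildcard pattern matching

Corrected query:
SELECT id, name FROM products WHERE name LIKE 'R%'

Result:
id | name  
---+-------
4  | Router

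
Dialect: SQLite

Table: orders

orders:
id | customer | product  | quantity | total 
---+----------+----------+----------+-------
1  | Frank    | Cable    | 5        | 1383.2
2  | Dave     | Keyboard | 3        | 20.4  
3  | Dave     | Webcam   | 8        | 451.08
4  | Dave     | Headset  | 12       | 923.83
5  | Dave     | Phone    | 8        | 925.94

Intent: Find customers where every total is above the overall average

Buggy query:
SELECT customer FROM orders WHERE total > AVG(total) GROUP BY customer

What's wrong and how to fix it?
Bug: WHERE evaluates per row before aggregation, so AVG() is unavailable

Fix: Use a subquery for AVG and a HAVING MIN(...) filter so the condition holds for every row in the group

Corrected query:
SELECT customer FROM orders GROUP BY customer HAVING MIN(total) > (SELECT AVG(total) FROM orders)

Result:
customer
--------
Frank   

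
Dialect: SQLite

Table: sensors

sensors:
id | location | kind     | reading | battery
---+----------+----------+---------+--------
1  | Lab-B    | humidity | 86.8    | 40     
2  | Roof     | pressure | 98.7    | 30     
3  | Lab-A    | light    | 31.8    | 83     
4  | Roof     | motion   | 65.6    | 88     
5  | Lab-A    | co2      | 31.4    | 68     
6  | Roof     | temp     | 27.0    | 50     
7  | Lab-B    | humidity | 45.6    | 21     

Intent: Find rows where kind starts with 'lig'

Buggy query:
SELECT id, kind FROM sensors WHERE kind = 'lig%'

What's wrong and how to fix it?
Bug: Wildcards only work with LIKE; '=' treats '%' as a literal character

Fix: Replace '=' with LIKE so 'lig%' is treated as a pattern

Corrected query:
SELECT id, kind FROM sensors WHERE kind LIKE 'lig%'

Result:
id | kind 
---+------
3  | light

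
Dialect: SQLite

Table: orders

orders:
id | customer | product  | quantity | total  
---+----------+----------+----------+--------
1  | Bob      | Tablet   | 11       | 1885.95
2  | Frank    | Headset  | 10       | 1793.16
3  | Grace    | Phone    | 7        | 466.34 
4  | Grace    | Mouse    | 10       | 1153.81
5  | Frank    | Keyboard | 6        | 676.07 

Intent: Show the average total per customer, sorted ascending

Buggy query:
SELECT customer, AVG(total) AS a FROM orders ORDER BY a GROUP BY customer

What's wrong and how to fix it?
Bug: ORDER BY appears before GROUP BY; SQL clause order requires GROUP BY first

Fix: Reorder: SELECT … FROM … GROUP BY … ORDER BY …

Corrected query:
SELECT customer, AVG(total) AS a FROM orders GROUP BY customer ORDER BY a

Result:
customer | a       
---------+---------
Grace    | 810.075 
Frank    | 1234.615
Bob      | 1885.95 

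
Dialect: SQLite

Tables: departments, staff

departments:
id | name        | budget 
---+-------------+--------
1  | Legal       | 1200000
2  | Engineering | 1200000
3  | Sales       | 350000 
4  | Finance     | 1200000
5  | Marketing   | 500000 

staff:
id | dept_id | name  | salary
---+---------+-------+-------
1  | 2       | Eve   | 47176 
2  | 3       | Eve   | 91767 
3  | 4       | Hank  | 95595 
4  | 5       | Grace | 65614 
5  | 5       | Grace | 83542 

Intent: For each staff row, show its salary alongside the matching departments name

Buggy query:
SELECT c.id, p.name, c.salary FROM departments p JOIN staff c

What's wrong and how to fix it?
Bug: JOIN with no ON clause produces a cartesian product; every staff row pairs with every departments row

Fix: Specify the join condition linking the foreign key to the parent id

Corrected query:
SELECT c.id, p.name, c.salary FROM departments p JOIN staff c ON c.dept_id = p.id

Result:
id | name        | salary
---+-------------+-------
1  | Engineering | 47176 
2  | Sales       | 91767 
3  | Finance     | 95595 
4  | Marketing   | 65614 
5  | Marketing   | 83542 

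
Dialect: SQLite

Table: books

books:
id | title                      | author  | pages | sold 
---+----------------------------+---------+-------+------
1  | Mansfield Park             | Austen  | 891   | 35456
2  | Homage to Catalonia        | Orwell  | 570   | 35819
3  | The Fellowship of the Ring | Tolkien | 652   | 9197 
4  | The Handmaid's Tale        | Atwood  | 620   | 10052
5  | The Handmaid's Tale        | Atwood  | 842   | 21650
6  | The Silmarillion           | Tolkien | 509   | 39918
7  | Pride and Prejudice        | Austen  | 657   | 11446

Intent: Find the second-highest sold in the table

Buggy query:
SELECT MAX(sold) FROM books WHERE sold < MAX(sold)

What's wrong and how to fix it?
Bug: The inner MAX is an aggregate inside WHERE, which is not allowed

Fix: Put the inner MAX in a scalar subquery

Corrected query:
SELECT MAX(sold) FROM books WHERE sold < (SELECT MAX(sold) FROM books)

Result:
MAX(sold)
---------
35819    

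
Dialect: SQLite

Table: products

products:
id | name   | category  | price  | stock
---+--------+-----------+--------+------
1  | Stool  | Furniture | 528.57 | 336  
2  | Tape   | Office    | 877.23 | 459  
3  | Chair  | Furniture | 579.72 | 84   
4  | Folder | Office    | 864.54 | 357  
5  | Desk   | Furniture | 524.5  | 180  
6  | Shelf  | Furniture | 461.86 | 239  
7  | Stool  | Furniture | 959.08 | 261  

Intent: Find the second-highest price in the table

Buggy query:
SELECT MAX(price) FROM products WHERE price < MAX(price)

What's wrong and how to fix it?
Bug: MAX(price) on the right of the comparison is an aggregate-in-WHERE error

Fix: Compute the overall MAX in a subquery, then take MAX of rows below it

Corrected query:
SELECT MAX(price) FROM products WHERE price < (SELECT MAX(price) FROM products)

Result:
MAX(price)
----------
877.23    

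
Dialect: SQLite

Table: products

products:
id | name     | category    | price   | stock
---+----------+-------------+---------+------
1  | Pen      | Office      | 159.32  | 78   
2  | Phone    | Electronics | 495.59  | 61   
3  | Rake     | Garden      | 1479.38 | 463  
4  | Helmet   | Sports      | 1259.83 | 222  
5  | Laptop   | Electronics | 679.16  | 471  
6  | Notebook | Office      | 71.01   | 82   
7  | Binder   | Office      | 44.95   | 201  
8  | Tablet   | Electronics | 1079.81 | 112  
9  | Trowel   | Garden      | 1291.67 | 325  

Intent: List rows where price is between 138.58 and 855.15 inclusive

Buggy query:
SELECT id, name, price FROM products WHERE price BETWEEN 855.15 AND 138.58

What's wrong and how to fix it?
Bug: BETWEEN expects the lower bound first; with 855.15 AND 138.58 the range is empty

Fix: Write BETWEEN 138.58 AND 855.15

Corrected query:
SELECT id, name, price FROM products WHERE price BETWEEN 138.58 AND 855.15

Result:
id | name   | price 
---+--------+-------
1  | Pen    | 159.32
2  | Phone  | 495.59
5  | Laptop | 679.16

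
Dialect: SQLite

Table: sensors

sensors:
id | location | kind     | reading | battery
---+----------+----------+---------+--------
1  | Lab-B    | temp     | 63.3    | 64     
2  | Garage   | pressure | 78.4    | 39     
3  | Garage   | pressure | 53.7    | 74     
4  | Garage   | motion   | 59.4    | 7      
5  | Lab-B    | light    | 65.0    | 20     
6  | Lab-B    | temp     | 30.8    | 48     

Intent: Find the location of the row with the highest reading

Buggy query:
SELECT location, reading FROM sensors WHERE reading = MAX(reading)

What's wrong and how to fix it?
Bug: MAX(reading) is an aggregate and cannot be used directly in WHERE

Fix: Use a subquery: WHERE reading = (SELECT MAX(reading) FROM sensors)

Corrected query:
SELECT location, reading FROM sensors WHERE reading = (SELECT MAX(reading) FROM sensors)

Result:
location | reading
---------+--------
Garage   | 78.4   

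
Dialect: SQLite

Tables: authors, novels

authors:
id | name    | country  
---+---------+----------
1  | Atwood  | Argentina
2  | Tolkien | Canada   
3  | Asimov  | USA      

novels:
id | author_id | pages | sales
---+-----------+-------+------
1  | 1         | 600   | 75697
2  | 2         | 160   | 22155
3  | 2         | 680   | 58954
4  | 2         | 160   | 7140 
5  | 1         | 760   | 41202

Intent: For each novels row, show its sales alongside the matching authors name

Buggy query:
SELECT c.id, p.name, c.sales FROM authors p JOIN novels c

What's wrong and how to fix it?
Bug: Missing join condition: each novels row is matched to all authors rows instead of just its own

Fix: Specify the join condition linking the foreign key to the parent id

Corrected query:
SELECT c.id, p.name, c.sales FROM authors p JOIN novels c ON c.author_id = p.id

Result:
id | name    | sales
---+---------+------
1  | Atwood  | 75697
2  | Tolkien | 22155
3  | Tolkien | 58954
4  | Tolkien | 7140 
5  | Atwood  | 41202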